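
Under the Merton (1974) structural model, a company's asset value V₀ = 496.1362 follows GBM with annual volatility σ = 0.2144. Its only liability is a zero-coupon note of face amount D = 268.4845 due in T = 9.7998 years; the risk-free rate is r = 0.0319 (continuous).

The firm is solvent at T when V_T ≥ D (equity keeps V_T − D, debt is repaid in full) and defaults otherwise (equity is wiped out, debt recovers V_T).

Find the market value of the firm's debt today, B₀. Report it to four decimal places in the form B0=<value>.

B0=188.7012

d₁ = [ln(V₀/D) + (r + σ²/2)T] / (σ√T)
   = [ln(496.1362/268.4845) + (0.0319 + 0.5·0.2144²)·9.7998] / (0.2144·√9.7998)
   = [0.614057 + 0.537849] / 0.671171 = 1.716263
d₂ = d₁ − σ√T = 1.716263 − 0.671171 = 1.045092
N(d₁) = 0.956943,  N(d₂) = 0.852010,  e^(−rT) = 0.731533
E₀ = V₀·N(d₁) − D·e^(−rT)·N(d₂)
   = 496.1362·0.956943 − 268.4845·0.731533·0.852010 = 307.435000
B₀ = V₀ − E₀ = 496.1362 − 307.435000 = 188.701200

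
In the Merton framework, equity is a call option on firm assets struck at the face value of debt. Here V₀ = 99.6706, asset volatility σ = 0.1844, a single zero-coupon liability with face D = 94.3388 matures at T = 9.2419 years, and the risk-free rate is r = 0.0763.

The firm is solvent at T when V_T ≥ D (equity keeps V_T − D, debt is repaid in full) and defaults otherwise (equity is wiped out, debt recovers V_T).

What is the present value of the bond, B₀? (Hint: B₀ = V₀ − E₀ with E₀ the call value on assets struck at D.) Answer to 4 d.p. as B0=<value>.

B0=45.1056

d₁ = [ln(V₀/D) + (r + σ²/2)T] / (σ√T)
   = [ln(99.6706/94.3388) + (0.0763 + 0.5·0.1844²)·9.2419] / (0.1844·√9.2419)
   = [0.054978 + 0.862285] / 0.560585 = 1.636260
d₂ = d₁ − σ√T = 1.636260 − 0.560585 = 1.075675
N(d₁) = 0.949107,  N(d₂) = 0.858964,  e^(−rT) = 0.494031
E₀ = V₀·N(d₁) − D·e^(−rT)·N(d₂)
   = 99.6706·0.949107 − 94.3388·0.494031·0.858964 = 54.564992
B₀ = V₀ − E₀ = 99.6706 − 54.564992 = 45.105608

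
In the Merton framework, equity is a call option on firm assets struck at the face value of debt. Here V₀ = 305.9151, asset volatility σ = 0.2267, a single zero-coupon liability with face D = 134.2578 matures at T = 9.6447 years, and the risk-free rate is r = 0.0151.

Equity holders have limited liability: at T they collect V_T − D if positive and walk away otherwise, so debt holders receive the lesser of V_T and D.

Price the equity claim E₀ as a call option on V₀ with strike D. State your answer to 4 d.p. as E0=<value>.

d₁ = [ln(V₀/D) + (r + σ²/2)T] / (σ√T)
   = [ln(305.9151/134.2578) + (0.0151 + 0.5·0.2267²)·9.6447] / (0.2267·√9.6447)
   = [0.823546 + 0.393469] / 0.704038 = 1.728622
d₂ = d₁ − σ√T = 1.728622 − 0.704038 = 1.024585
N(d₁) = 0.958062,  N(d₂) = 0.847220,  e^(−rT) = 0.864473
E₀ = V₀·N(d₁) − D·e^(−rT)·N(d₂)
   = 305.9151·0.958062 − 134.2578·0.864473·0.847220 = 194.755200

E0=194.7552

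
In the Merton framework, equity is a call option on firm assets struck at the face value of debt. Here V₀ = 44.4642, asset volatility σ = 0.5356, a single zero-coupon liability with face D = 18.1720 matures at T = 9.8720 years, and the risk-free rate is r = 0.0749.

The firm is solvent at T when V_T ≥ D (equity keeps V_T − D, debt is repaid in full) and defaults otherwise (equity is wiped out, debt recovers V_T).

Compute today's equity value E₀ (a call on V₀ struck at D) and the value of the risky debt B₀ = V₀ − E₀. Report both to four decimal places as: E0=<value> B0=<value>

d₁ = [ln(V₀/D) + (r + σ²/2)T] / (σ√T)
   = [ln(44.4642/18.1720) + (0.0749 + 0.5·0.5356²)·9.8720] / (0.5356·√9.8720)
   = [0.894802 + 2.155390] / 1.682841 = 1.812525
d₂ = d₁ − σ√T = 1.812525 − 1.682841 = 0.129684
N(d₁) = 0.965047,  N(d₂) = 0.551592,  e^(−rT) = 0.477394
E₀ = V₀·N(d₁) − D·e^(−rT)·N(d₂)
   = 44.4642·0.965047 − 18.1720·0.477394·0.551592 = 38.124891
B₀ = V₀ − E₀ = 44.4642 − 38.124891 = 6.339309

E0=38.1249 B0=6.3393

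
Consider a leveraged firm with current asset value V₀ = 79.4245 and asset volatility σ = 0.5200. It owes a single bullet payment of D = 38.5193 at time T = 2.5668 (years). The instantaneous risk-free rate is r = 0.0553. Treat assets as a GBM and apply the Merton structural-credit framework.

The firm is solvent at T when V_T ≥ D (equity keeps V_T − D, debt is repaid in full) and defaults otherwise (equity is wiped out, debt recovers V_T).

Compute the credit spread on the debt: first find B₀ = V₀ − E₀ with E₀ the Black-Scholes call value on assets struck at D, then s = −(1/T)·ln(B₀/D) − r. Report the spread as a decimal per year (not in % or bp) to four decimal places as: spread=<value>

d₁ = [ln(V₀/D) + (r + σ²/2)T] / (σ√T)
   = [ln(79.4245/38.5193) + (0.0553 + 0.5·0.5200²)·2.5668] / (0.5200·√2.5668)
   = [0.723647 + 0.488975] / 0.833104 = 1.455548
d₂ = d₁ − σ√T = 1.455548 − 0.833104 = 0.622443
N(d₁) = 0.927241,  N(d₂) = 0.733175,  e^(−rT) = 0.867670
E₀ = V₀·N(d₁) − D·e^(−rT)·N(d₂)
   = 79.4245·0.927241 − 38.5193·0.867670·0.733175 = 49.141471
B₀ = V₀ − E₀ = 79.4245 − 49.141471 = 30.283029
spread = −(1/T)·ln(B₀/D) − r = −(1/2.5668)·ln(30.283029/38.5193) − 0.0553 = 0.03842446

spread=0.0384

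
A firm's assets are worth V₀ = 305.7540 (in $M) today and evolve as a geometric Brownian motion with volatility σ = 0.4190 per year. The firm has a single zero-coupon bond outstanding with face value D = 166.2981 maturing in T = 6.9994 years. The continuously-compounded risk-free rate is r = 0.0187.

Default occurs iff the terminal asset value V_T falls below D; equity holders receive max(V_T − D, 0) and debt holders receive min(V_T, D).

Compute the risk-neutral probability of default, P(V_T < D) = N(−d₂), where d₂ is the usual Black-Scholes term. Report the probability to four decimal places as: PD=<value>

PD=0.4549

d₁ = [ln(V₀/D) + (r + σ²/2)T] / (σ√T)
   = [ln(305.7540/166.2981) + (0.0187 + 0.5·0.4190²)·6.9994] / (0.4190·√6.9994)
   = [0.608999 + 0.745300] / 1.108522 = 1.221715
d₂ = d₁ − σ√T = 1.221715 − 1.108522 = 0.113193
risk-neutral PD = N(−d₂) = N(-0.113193) = 0.454939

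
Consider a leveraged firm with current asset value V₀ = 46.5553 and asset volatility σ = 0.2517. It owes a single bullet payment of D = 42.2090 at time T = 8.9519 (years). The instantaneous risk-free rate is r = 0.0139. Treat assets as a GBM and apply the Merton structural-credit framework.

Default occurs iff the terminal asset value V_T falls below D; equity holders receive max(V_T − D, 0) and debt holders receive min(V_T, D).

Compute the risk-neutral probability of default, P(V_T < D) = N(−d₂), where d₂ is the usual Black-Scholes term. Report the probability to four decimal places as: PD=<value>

PD=0.5323

d₁ = [ln(V₀/D) + (r + σ²/2)T] / (σ√T)
   = [ln(46.5553/42.2090) + (0.0139 + 0.5·0.2517²)·8.9519] / (0.2517·√8.9519)
   = [0.098007 + 0.407996] / 0.753080 = 0.671912
d₂ = d₁ − σ√T = 0.671912 − 0.753080 = -0.081167
risk-neutral PD = N(−d₂) = N(0.081167) = 0.532346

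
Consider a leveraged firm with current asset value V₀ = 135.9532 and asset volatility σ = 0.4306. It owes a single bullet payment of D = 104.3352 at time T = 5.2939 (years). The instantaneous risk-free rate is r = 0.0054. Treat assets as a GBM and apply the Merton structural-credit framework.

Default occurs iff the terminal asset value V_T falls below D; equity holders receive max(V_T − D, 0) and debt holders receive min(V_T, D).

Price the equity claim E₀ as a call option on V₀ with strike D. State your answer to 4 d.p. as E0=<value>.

E0=64.1241

d₁ = [ln(V₀/D) + (r + σ²/2)T] / (σ√T)
   = [ln(135.9532/104.3352) + (0.0054 + 0.5·0.4306²)·5.2939] / (0.4306·√5.2939)
   = [0.264702 + 0.519375] / 0.990745 = 0.791401
d₂ = d₁ − σ√T = 0.791401 − 0.990745 = -0.199344
N(d₁) = 0.785645,  N(d₂) = 0.420997,  e^(−rT) = 0.971818
E₀ = V₀·N(d₁) − D·e^(−rT)·N(d₂)
   = 135.9532·0.785645 − 104.3352·0.971818·0.420997 = 64.124064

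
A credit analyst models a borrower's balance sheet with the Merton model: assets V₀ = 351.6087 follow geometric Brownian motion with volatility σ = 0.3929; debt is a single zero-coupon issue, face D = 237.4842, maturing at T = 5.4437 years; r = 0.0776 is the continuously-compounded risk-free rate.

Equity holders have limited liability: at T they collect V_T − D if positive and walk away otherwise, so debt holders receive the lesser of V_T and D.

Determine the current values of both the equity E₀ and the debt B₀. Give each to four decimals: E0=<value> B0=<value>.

d₁ = [ln(V₀/D) + (r + σ²/2)T] / (σ√T)
   = [ln(351.6087/237.4842) + (0.0776 + 0.5·0.3929²)·5.4437] / (0.3929·√5.4437)
   = [0.392418 + 0.842604] / 0.916704 = 1.347242
d₂ = d₁ − σ√T = 1.347242 − 0.916704 = 0.430538
N(d₁) = 0.911049,  N(d₂) = 0.666598,  e^(−rT) = 0.655451
E₀ = V₀·N(d₁) − D·e^(−rT)·N(d₂)
   = 351.6087·0.911049 − 237.4842·0.655451·0.666598 = 216.570514
B₀ = V₀ − E₀ = 351.6087 − 216.570514 = 135.038186

E0=216.5705 B0=135.0382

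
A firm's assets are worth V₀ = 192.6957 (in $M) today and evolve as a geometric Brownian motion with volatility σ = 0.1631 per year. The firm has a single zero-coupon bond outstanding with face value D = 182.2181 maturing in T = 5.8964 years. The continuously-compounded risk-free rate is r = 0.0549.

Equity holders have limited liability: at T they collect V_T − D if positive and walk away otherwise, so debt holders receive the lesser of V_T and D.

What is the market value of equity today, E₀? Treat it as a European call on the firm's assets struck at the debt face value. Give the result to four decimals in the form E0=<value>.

d₁ = [ln(V₀/D) + (r + σ²/2)T] / (σ√T)
   = [ln(192.6957/182.2181) + (0.0549 + 0.5·0.1631²)·5.8964] / (0.1631·√5.8964)
   = [0.055908 + 0.402139] / 0.396048 = 1.156546
d₂ = d₁ − σ√T = 1.156546 − 0.396048 = 0.760498
N(d₁) = 0.876271,  N(d₂) = 0.776522,  e^(−rT) = 0.723458
E₀ = V₀·N(d₁) − D·e^(−rT)·N(d₂)
   = 192.6957·0.876271 − 182.2181·0.723458·0.776522 = 66.486994

E0=66.4870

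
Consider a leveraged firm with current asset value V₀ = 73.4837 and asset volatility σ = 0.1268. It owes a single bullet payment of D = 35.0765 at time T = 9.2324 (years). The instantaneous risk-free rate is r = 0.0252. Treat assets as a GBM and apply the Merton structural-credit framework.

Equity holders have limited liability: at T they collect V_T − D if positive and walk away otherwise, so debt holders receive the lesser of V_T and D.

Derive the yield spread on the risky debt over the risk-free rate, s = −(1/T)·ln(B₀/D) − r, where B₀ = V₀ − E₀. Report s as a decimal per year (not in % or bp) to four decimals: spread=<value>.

spread=0.0001

d₁ = [ln(V₀/D) + (r + σ²/2)T] / (σ√T)
   = [ln(73.4837/35.0765) + (0.0252 + 0.5·0.1268²)·9.2324] / (0.1268·√9.2324)
   = [0.739532 + 0.306877] / 0.385280 = 2.715970
d₂ = d₁ − σ√T = 2.715970 − 0.385280 = 2.330690
N(d₁) = 0.996696,  N(d₂) = 0.990115,  e^(−rT) = 0.792426
E₀ = V₀·N(d₁) − D·e^(−rT)·N(d₂)
   = 73.4837·0.996696 − 35.0765·0.792426·0.990115 = 45.720136
B₀ = V₀ − E₀ = 73.4837 − 45.720136 = 27.763564
spread = −(1/T)·ln(B₀/D) − r = −(1/9.2324)·ln(27.763564/35.0765) − 0.0252 = 0.00012460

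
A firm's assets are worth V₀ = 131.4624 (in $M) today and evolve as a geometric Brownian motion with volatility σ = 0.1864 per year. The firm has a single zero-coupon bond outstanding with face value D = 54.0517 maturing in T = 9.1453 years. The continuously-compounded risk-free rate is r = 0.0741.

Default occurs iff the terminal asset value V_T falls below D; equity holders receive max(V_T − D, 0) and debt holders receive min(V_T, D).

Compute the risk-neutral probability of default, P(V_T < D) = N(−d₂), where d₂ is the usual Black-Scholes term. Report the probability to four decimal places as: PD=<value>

PD=0.0063

d₁ = [ln(V₀/D) + (r + σ²/2)T] / (σ√T)
   = [ln(131.4624/54.0517) + (0.0741 + 0.5·0.1864²)·9.1453] / (0.1864·√9.1453)
   = [0.888780 + 0.836543] / 0.563696 = 3.060734
d₂ = d₁ − σ√T = 3.060734 − 0.563696 = 2.497038
risk-neutral PD = N(−d₂) = N(-2.497038) = 0.006262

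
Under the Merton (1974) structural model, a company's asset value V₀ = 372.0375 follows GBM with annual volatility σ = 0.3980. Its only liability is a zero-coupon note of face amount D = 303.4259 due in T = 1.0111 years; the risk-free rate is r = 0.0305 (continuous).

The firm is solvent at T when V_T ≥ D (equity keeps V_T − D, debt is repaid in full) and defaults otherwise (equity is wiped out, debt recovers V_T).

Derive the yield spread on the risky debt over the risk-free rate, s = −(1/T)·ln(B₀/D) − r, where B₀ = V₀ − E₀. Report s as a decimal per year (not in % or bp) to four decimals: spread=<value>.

spread=0.0790

d₁ = [ln(V₀/D) + (r + σ²/2)T] / (σ√T)
   = [ln(372.0375/303.4259) + (0.0305 + 0.5·0.3980²)·1.0111] / (0.3980·√1.0111)
   = [0.203857 + 0.110920] / 0.400203 = 0.786544
d₂ = d₁ − σ√T = 0.786544 − 0.400203 = 0.386341
N(d₁) = 0.784225,  N(d₂) = 0.650378,  e^(−rT) = 0.969632
E₀ = V₀·N(d₁) − D·e^(−rT)·N(d₂)
   = 372.0375·0.784225 − 303.4259·0.969632·0.650378 = 100.412638
B₀ = V₀ − E₀ = 372.0375 − 100.412638 = 271.624862
spread = −(1/T)·ln(B₀/D) − r = −(1/1.0111)·ln(271.624862/303.4259) − 0.0305 = 0.07900005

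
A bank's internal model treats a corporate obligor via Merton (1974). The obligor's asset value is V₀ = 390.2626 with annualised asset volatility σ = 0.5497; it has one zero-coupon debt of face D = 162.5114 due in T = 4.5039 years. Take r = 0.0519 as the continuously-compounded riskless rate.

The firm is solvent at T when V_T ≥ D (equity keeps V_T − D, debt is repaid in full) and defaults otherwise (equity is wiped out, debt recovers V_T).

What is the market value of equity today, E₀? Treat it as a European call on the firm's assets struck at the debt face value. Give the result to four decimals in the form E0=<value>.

d₁ = [ln(V₀/D) + (r + σ²/2)T] / (σ√T)
   = [ln(390.2626/162.5114) + (0.0519 + 0.5·0.5497²)·4.5039] / (0.5497·√4.5039)
   = [0.876072 + 0.914224] / 1.166595 = 1.534634
d₂ = d₁ − σ√T = 1.534634 − 1.166595 = 0.368039
N(d₁) = 0.937563,  N(d₂) = 0.643578,  e^(−rT) = 0.791558
E₀ = V₀·N(d₁) − D·e^(−rT)·N(d₂)
   = 390.2626·0.937563 − 162.5114·0.791558·0.643578 = 283.107784

E0=283.1078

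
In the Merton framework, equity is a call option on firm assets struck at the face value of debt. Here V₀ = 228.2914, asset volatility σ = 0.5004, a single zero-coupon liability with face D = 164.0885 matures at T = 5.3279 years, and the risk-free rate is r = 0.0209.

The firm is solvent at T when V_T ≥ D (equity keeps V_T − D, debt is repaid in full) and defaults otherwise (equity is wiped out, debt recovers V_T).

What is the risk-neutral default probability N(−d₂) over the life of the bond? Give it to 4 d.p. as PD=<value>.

PD=0.5774

d₁ = [ln(V₀/D) + (r + σ²/2)T] / (σ√T)
   = [ln(228.2914/164.0885) + (0.0209 + 0.5·0.5004²)·5.3279] / (0.5004·√5.3279)
   = [0.330217 + 0.778407] / 1.155036 = 0.959818
d₂ = d₁ − σ√T = 0.959818 − 1.155036 = -0.195218
risk-neutral PD = N(−d₂) = N(0.195218) = 0.577389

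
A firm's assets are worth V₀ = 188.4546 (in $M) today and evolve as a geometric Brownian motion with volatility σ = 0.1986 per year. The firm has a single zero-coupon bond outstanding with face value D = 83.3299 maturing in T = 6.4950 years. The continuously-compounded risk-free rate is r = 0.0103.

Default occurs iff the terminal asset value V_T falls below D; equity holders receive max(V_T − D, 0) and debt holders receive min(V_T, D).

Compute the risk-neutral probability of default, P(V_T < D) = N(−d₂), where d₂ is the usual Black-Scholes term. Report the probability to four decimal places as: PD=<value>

d₁ = [ln(V₀/D) + (r + σ²/2)T] / (σ√T)
   = [ln(188.4546/83.3299) + (0.0103 + 0.5·0.1986²)·6.4950] / (0.1986·√6.4950)
   = [0.816050 + 0.194986] / 0.506138 = 1.997551
d₂ = d₁ − σ√T = 1.997551 − 0.506138 = 1.491413
risk-neutral PD = N(−d₂) = N(-1.491413) = 0.067927

PD=0.0679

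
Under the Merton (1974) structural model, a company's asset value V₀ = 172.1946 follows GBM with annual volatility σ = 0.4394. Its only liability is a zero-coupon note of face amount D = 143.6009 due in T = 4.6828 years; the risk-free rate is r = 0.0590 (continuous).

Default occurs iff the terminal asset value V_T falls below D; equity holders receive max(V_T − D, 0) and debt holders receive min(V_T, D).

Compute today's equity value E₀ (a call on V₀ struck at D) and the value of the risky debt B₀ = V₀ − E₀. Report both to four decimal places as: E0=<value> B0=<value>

d₁ = [ln(V₀/D) + (r + σ²/2)T] / (σ√T)
   = [ln(172.1946/143.6009) + (0.0590 + 0.5·0.4394²)·4.6828] / (0.4394·√4.6828)
   = [0.181587 + 0.728345] / 0.950852 = 0.956965
d₂ = d₁ − σ√T = 0.956965 − 0.950852 = 0.006113
N(d₁) = 0.830708,  N(d₂) = 0.502439,  e^(−rT) = 0.758597
E₀ = V₀·N(d₁) − D·e^(−rT)·N(d₂)
   = 172.1946·0.830708 − 143.6009·0.758597·0.502439 = 88.310110
B₀ = V₀ − E₀ = 172.1946 − 88.310110 = 83.884490

E0=88.3101 B0=83.8845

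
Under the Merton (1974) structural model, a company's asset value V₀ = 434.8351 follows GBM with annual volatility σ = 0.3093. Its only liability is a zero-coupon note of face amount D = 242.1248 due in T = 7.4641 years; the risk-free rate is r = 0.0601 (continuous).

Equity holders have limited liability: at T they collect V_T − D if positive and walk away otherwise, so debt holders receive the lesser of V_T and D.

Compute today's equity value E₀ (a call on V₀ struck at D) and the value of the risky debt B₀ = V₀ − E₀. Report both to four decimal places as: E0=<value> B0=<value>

d₁ = [ln(V₀/D) + (r + σ²/2)T] / (σ√T)
   = [ln(434.8351/242.1248) + (0.0601 + 0.5·0.3093²)·7.4641] / (0.3093·√7.4641)
   = [0.585514 + 0.805625] / 0.845023 = 1.646272
d₂ = d₁ − σ√T = 1.646272 − 0.845023 = 0.801249
N(d₁) = 0.950146,  N(d₂) = 0.788506,  e^(−rT) = 0.638526
E₀ = V₀·N(d₁) − D·e^(−rT)·N(d₂)
   = 434.8351·0.950146 − 242.1248·0.638526·0.788506 = 291.251418
B₀ = V₀ − E₀ = 434.8351 − 291.251418 = 143.583682

E0=291.2514 B0=143.5837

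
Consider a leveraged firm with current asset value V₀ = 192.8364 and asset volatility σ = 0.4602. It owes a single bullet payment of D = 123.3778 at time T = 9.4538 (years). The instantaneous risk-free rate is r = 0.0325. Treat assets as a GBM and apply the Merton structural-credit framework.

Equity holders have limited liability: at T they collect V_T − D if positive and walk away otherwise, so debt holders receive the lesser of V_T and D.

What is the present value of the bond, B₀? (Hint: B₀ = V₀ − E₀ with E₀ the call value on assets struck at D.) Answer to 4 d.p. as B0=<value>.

B0=59.7957

d₁ = [ln(V₀/D) + (r + σ²/2)T] / (σ√T)
   = [ln(192.8364/123.3778) + (0.0325 + 0.5·0.4602²)·9.4538] / (0.4602·√9.4538)
   = [0.446591 + 1.308330] / 1.414978 = 1.240246
d₂ = d₁ − σ√T = 1.240246 − 1.414978 = -0.174732
N(d₁) = 0.892558,  N(d₂) = 0.430645,  e^(−rT) = 0.735468
E₀ = V₀·N(d₁) − D·e^(−rT)·N(d₂)
   = 192.8364·0.892558 − 123.3778·0.735468·0.430645 = 133.040736
B₀ = V₀ − E₀ = 192.8364 − 133.040736 = 59.795664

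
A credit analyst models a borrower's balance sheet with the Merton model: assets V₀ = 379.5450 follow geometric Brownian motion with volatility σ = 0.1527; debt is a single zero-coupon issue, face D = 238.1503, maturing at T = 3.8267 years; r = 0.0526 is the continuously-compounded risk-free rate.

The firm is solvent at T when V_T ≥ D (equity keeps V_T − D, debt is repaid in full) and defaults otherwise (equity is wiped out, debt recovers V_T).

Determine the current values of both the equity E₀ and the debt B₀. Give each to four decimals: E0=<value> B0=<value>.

d₁ = [ln(V₀/D) + (r + σ²/2)T] / (σ√T)
   = [ln(379.5450/238.1503) + (0.0526 + 0.5·0.1527²)·3.8267] / (0.1527·√3.8267)
   = [0.466071 + 0.245899] / 0.298711 = 2.383473
d₂ = d₁ − σ√T = 2.383473 − 0.298711 = 2.084762
N(d₁) = 0.991425,  N(d₂) = 0.981455,  e^(−rT) = 0.817680
E₀ = V₀·N(d₁) − D·e^(−rT)·N(d₂)
   = 379.5450·0.991425 − 238.1503·0.817680·0.981455 = 185.171046
B₀ = V₀ − E₀ = 379.5450 − 185.171046 = 194.373954

E0=185.1710 B0=194.3740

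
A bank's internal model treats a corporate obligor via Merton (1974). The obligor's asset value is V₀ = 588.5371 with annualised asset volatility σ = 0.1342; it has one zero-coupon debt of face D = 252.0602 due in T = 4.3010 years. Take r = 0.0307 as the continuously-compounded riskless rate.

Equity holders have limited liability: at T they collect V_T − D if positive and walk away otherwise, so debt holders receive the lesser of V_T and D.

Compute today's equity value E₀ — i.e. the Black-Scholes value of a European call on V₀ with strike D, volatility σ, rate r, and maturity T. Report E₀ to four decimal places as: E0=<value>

E0=367.6607

d₁ = [ln(V₀/D) + (r + σ²/2)T] / (σ√T)
   = [ln(588.5371/252.0602) + (0.0307 + 0.5·0.1342²)·4.3010] / (0.1342·√4.3010)
   = [0.847972 + 0.170770] / 0.278315 = 3.660388
d₂ = d₁ − σ√T = 3.660388 − 0.278315 = 3.382073
N(d₁) = 0.999874,  N(d₂) = 0.999640,  e^(−rT) = 0.876305
E₀ = V₀·N(d₁) − D·e^(−rT)·N(d₂)
   = 588.5371·0.999874 − 252.0602·0.876305·0.999640 = 367.660749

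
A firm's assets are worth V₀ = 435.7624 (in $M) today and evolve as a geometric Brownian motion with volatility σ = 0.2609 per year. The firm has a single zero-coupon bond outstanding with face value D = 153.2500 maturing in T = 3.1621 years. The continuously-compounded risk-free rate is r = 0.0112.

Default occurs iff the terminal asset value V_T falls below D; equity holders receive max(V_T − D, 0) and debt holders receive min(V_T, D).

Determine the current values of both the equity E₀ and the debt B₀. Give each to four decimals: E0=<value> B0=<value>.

E0=288.2324 B0=147.5300

d₁ = [ln(V₀/D) + (r + σ²/2)T] / (σ√T)
   = [ln(435.7624/153.2500) + (0.0112 + 0.5·0.2609²)·3.1621] / (0.2609·√3.1621)
   = [1.045027 + 0.143036] / 0.463940 = 2.560810
d₂ = d₁ − σ√T = 2.560810 − 0.463940 = 2.096870
N(d₁) = 0.994779,  N(d₂) = 0.981997,  e^(−rT) = 0.965204
E₀ = V₀·N(d₁) − D·e^(−rT)·N(d₂)
   = 435.7624·0.994779 − 153.2500·0.965204·0.981997 = 288.232438
B₀ = V₀ − E₀ = 435.7624 − 288.232438 = 147.529962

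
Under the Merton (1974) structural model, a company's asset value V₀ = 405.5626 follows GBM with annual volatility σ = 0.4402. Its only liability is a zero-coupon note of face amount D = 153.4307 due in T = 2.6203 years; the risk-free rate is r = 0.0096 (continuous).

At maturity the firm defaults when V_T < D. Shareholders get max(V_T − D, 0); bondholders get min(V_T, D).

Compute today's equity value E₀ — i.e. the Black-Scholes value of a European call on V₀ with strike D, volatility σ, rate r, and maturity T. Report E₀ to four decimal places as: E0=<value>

d₁ = [ln(V₀/D) + (r + σ²/2)T] / (σ√T)
   = [ln(405.5626/153.4307) + (0.0096 + 0.5·0.4402²)·2.6203] / (0.4402·√2.6203)
   = [0.972026 + 0.279031] / 0.712567 = 1.755705
d₂ = d₁ − σ√T = 1.755705 − 0.712567 = 1.043138
N(d₁) = 0.960431,  N(d₂) = 0.851558,  e^(−rT) = 0.975159
E₀ = V₀·N(d₁) − D·e^(−rT)·N(d₂)
   = 405.5626·0.960431 − 153.4307·0.975159·0.851558 = 262.105234

E0=262.1052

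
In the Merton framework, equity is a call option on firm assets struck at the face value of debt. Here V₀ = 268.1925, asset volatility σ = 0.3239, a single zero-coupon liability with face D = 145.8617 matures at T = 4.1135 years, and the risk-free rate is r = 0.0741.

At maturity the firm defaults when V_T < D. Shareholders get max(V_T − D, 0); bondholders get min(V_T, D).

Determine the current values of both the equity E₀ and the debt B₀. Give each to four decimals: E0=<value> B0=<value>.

d₁ = [ln(V₀/D) + (r + σ²/2)T] / (σ√T)
   = [ln(268.1925/145.8617) + (0.0741 + 0.5·0.3239²)·4.1135] / (0.3239·√4.1135)
   = [0.609046 + 0.520586] / 0.656926 = 1.719573
d₂ = d₁ − σ√T = 1.719573 − 0.656926 = 1.062646
N(d₁) = 0.957245,  N(d₂) = 0.856029,  e^(−rT) = 0.737263
E₀ = V₀·N(d₁) − D·e^(−rT)·N(d₂)
   = 268.1925·0.957245 − 145.8617·0.737263·0.856029 = 164.669889
B₀ = V₀ − E₀ = 268.1925 − 164.669889 = 103.522611

E0=164.6699 B0=103.5226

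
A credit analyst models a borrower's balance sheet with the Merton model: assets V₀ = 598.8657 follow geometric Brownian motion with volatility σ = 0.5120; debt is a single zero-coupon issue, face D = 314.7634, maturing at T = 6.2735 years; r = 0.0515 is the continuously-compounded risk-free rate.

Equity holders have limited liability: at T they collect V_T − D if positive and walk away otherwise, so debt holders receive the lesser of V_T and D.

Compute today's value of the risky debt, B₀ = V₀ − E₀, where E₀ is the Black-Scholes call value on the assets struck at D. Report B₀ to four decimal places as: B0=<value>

B0=172.9566

d₁ = [ln(V₀/D) + (r + σ²/2)T] / (σ√T)
   = [ln(598.8657/314.7634) + (0.0515 + 0.5·0.5120²)·6.2735] / (0.5120·√6.2735)
   = [0.643216 + 1.145365] / 1.282404 = 1.394710
d₂ = d₁ − σ√T = 1.394710 − 1.282404 = 0.112306
N(d₁) = 0.918448,  N(d₂) = 0.544709,  e^(−rT) = 0.723912
E₀ = V₀·N(d₁) − D·e^(−rT)·N(d₂)
   = 598.8657·0.918448 − 314.7634·0.723912·0.544709 = 425.909124
B₀ = V₀ − E₀ = 598.8657 − 425.909124 = 172.956576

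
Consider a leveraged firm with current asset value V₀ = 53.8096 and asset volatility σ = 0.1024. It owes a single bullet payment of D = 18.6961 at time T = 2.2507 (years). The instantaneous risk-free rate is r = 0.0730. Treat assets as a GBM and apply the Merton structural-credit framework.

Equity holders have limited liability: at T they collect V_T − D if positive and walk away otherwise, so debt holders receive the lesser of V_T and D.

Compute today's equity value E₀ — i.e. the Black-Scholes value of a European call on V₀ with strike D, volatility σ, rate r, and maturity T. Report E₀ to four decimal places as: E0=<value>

d₁ = [ln(V₀/D) + (r + σ²/2)T] / (σ√T)
   = [ln(53.8096/18.6961) + (0.0730 + 0.5·0.1024²)·2.2507] / (0.1024·√2.2507)
   = [1.057137 + 0.176101] / 0.153624 = 8.027646
d₂ = d₁ − σ√T = 8.027646 − 0.153624 = 7.874022
N(d₁) = 1.000000,  N(d₂) = 1.000000,  e^(−rT) = 0.848487
E₀ = V₀·N(d₁) − D·e^(−rT)·N(d₂)
   = 53.8096·1.000000 − 18.6961·0.848487·1.000000 = 37.946211

E0=37.9462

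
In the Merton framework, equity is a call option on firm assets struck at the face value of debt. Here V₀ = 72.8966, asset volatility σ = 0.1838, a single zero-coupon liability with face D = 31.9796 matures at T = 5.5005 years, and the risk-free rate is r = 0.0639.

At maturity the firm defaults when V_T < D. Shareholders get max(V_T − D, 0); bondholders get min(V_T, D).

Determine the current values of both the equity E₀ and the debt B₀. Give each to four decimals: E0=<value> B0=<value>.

E0=50.4109 B0=22.4857

d₁ = [ln(V₀/D) + (r + σ²/2)T] / (σ√T)
   = [ln(72.8966/31.9796) + (0.0639 + 0.5·0.1838²)·5.5005] / (0.1838·√5.5005)
   = [0.823944 + 0.444392] / 0.431069 = 2.942305
d₂ = d₁ − σ√T = 2.942305 − 0.431069 = 2.511236
N(d₁) = 0.998371,  N(d₂) = 0.993985,  e^(−rT) = 0.703645
E₀ = V₀·N(d₁) − D·e^(−rT)·N(d₂)
   = 72.8966·0.998371 − 31.9796·0.703645·0.993985 = 50.410949
B₀ = V₀ − E₀ = 72.8966 − 50.410949 = 22.485651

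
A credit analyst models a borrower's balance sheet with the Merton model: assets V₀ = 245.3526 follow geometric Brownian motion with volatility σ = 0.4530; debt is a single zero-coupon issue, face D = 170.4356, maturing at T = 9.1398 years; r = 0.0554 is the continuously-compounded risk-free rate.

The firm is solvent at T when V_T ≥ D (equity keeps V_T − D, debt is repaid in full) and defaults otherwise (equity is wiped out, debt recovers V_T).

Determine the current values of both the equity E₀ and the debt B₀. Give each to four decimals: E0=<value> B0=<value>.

E0=173.1003 B0=72.2523

d₁ = [ln(V₀/D) + (r + σ²/2)T] / (σ√T)
   = [ln(245.3526/170.4356) + (0.0554 + 0.5·0.4530²)·9.1398] / (0.4530·√9.1398)
   = [0.364339 + 1.444130] / 1.369514 = 1.320518
d₂ = d₁ − σ√T = 1.320518 − 1.369514 = -0.048996
N(d₁) = 0.906669,  N(d₂) = 0.480461,  e^(−rT) = 0.602694
E₀ = V₀·N(d₁) − D·e^(−rT)·N(d₂)
   = 245.3526·0.906669 − 170.4356·0.602694·0.480461 = 173.100327
B₀ = V₀ − E₀ = 245.3526 − 173.100327 = 72.252273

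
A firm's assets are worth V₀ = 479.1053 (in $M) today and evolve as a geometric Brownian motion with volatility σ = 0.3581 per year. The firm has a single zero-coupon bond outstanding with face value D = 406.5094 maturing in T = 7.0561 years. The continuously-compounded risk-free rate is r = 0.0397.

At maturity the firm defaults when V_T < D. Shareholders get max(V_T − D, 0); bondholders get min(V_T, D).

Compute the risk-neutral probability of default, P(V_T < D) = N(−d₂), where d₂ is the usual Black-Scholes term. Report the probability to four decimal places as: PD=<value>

PD=0.5033

d₁ = [ln(V₀/D) + (r + σ²/2)T] / (σ√T)
   = [ln(479.1053/406.5094) + (0.0397 + 0.5·0.3581²)·7.0561] / (0.3581·√7.0561)
   = [0.164313 + 0.732549] / 0.951233 = 0.942842
d₂ = d₁ − σ√T = 0.942842 − 0.951233 = -0.008390
risk-neutral PD = N(−d₂) = N(0.008390) = 0.503347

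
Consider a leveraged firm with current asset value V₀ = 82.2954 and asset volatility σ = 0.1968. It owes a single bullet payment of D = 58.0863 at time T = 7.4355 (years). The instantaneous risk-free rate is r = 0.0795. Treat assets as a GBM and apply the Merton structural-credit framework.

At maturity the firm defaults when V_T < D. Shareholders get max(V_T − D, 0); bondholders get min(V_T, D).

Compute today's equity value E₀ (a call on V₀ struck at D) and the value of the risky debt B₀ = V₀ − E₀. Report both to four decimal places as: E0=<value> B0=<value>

E0=50.5664 B0=31.7290

d₁ = [ln(V₀/D) + (r + σ²/2)T] / (σ√T)
   = [ln(82.2954/58.0863) + (0.0795 + 0.5·0.1968²)·7.4355] / (0.1968·√7.4355)
   = [0.348385 + 0.735112] / 0.536636 = 2.019052
d₂ = d₁ − σ√T = 2.019052 − 0.536636 = 1.482416
N(d₁) = 0.978259,  N(d₂) = 0.930885,  e^(−rT) = 0.553706
E₀ = V₀·N(d₁) − D·e^(−rT)·N(d₂)
   = 82.2954·0.978259 − 58.0863·0.553706·0.930885 = 50.566439
B₀ = V₀ − E₀ = 82.2954 − 50.566439 = 31.728961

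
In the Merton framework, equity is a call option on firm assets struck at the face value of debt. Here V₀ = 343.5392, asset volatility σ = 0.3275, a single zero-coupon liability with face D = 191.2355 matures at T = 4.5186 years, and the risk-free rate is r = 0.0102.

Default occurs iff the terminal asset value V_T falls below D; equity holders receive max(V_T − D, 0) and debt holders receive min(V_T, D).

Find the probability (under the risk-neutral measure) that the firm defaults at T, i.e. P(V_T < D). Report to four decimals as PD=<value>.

PD=0.2879

d₁ = [ln(V₀/D) + (r + σ²/2)T] / (σ√T)
   = [ln(343.5392/191.2355) + (0.0102 + 0.5·0.3275²)·4.5186] / (0.3275·√4.5186)
   = [0.585796 + 0.288414] / 0.696167 = 1.255747
d₂ = d₁ − σ√T = 1.255747 − 0.696167 = 0.559580
risk-neutral PD = N(−d₂) = N(-0.559580) = 0.287883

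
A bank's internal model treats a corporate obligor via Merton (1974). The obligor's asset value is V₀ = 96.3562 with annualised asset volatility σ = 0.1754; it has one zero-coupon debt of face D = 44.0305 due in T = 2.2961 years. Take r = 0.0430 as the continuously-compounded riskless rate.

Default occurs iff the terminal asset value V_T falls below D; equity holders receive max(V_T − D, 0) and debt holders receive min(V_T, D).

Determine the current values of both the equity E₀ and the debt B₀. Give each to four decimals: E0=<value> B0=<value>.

E0=56.4672 B0=39.8890

d₁ = [ln(V₀/D) + (r + σ²/2)T] / (σ√T)
   = [ln(96.3562/44.0305) + (0.0430 + 0.5·0.1754²)·2.2961] / (0.1754·√2.2961)
   = [0.783169 + 0.134052] / 0.265782 = 3.451034
d₂ = d₁ − σ√T = 3.451034 − 0.265782 = 3.185252
N(d₁) = 0.999721,  N(d₂) = 0.999277,  e^(−rT) = 0.905985
E₀ = V₀·N(d₁) − D·e^(−rT)·N(d₂)
   = 96.3562·0.999721 − 44.0305·0.905985·0.999277 = 56.467160
B₀ = V₀ − E₀ = 96.3562 − 56.467160 = 39.889040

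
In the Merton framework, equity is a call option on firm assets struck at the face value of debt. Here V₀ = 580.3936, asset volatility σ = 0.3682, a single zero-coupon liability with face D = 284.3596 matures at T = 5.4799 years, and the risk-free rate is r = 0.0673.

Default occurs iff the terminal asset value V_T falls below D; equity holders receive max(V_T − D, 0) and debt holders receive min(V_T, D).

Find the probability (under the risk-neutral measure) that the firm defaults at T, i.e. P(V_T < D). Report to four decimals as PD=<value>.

d₁ = [ln(V₀/D) + (r + σ²/2)T] / (σ√T)
   = [ln(580.3936/284.3596) + (0.0673 + 0.5·0.3682²)·5.4799] / (0.3682·√5.4799)
   = [0.713467 + 0.740256] / 0.861926 = 1.686597
d₂ = d₁ − σ√T = 1.686597 − 0.861926 = 0.824671
risk-neutral PD = N(−d₂) = N(-0.824671) = 0.204779

PD=0.2048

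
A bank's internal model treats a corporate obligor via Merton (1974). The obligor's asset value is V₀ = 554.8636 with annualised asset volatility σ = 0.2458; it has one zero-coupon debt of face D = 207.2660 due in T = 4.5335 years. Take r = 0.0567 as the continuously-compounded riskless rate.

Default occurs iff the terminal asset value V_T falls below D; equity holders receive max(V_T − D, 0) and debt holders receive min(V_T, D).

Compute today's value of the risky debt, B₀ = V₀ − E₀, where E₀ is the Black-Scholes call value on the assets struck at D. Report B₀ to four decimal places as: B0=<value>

B0=159.8369

d₁ = [ln(V₀/D) + (r + σ²/2)T] / (σ√T)
   = [ln(554.8636/207.2660) + (0.0567 + 0.5·0.2458²)·4.5335] / (0.2458·√4.5335)
   = [0.984719 + 0.394001] / 0.523358 = 2.634375
d₂ = d₁ − σ√T = 2.634375 − 0.523358 = 2.111017
N(d₁) = 0.995785,  N(d₂) = 0.982615,  e^(−rT) = 0.773330
E₀ = V₀·N(d₁) − D·e^(−rT)·N(d₂)
   = 554.8636·0.995785 − 207.2660·0.773330·0.982615 = 395.026674
B₀ = V₀ − E₀ = 554.8636 − 395.026674 = 159.836926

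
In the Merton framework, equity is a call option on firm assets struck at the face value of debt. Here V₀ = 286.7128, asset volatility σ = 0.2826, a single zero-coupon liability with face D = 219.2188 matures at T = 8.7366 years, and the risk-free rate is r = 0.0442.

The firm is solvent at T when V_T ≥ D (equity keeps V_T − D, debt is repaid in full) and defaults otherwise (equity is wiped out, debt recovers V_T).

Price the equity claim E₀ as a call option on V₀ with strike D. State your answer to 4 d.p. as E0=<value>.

d₁ = [ln(V₀/D) + (r + σ²/2)T] / (σ√T)
   = [ln(286.7128/219.2188) + (0.0442 + 0.5·0.2826²)·8.7366] / (0.2826·√8.7366)
   = [0.268411 + 0.735022] / 0.835302 = 1.201282
d₂ = d₁ − σ√T = 1.201282 − 0.835302 = 0.365980
N(d₁) = 0.885179,  N(d₂) = 0.642810,  e^(−rT) = 0.679663
E₀ = V₀·N(d₁) − D·e^(−rT)·N(d₂)
   = 286.7128·0.885179 − 219.2188·0.679663·0.642810 = 158.016698

E0=158.0167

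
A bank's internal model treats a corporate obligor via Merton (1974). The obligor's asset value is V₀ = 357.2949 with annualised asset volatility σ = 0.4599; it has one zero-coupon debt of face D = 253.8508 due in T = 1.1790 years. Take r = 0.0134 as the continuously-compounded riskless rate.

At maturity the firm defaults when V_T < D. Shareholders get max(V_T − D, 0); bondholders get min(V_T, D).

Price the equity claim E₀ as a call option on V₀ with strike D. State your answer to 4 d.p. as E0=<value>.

E0=127.8012

d₁ = [ln(V₀/D) + (r + σ²/2)T] / (σ√T)
   = [ln(357.2949/253.8508) + (0.0134 + 0.5·0.4599²)·1.1790] / (0.4599·√1.1790)
   = [0.341815 + 0.140483] / 0.499368 = 0.965816
d₂ = d₁ − σ√T = 0.965816 − 0.499368 = 0.466449
N(d₁) = 0.832932,  N(d₂) = 0.679553,  e^(−rT) = 0.984326
E₀ = V₀·N(d₁) − D·e^(−rT)·N(d₂)
   = 357.2949·0.832932 − 253.8508·0.984326·0.679553 = 127.801226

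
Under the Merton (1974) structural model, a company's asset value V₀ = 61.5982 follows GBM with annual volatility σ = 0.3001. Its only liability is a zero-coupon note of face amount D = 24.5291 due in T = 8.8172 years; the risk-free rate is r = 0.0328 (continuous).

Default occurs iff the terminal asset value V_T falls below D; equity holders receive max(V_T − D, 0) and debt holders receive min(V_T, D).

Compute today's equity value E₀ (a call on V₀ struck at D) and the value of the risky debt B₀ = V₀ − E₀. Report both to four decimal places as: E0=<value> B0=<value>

E0=44.3538 B0=17.2444

d₁ = [ln(V₀/D) + (r + σ²/2)T] / (σ√T)
   = [ln(61.5982/24.5291) + (0.0328 + 0.5·0.3001²)·8.8172] / (0.3001·√8.8172)
   = [0.920772 + 0.686243] / 0.891110 = 1.803386
d₂ = d₁ − σ√T = 1.803386 − 0.891110 = 0.912276
N(d₁) = 0.964336,  N(d₂) = 0.819188,  e^(−rT) = 0.748859
E₀ = V₀·N(d₁) − D·e^(−rT)·N(d₂)
   = 61.5982·0.964336 − 24.5291·0.748859·0.819188 = 44.353832
B₀ = V₀ − E₀ = 61.5982 − 44.353832 = 17.244368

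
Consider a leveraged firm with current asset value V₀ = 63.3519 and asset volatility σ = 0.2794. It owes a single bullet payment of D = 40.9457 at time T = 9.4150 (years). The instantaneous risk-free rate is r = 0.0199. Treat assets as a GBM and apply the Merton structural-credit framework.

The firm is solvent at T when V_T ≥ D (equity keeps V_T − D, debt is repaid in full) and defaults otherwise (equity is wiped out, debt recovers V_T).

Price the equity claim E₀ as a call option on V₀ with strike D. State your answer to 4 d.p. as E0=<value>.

E0=34.5452

d₁ = [ln(V₀/D) + (r + σ²/2)T] / (σ√T)
   = [ln(63.3519/40.9457) + (0.0199 + 0.5·0.2794²)·9.4150] / (0.2794·√9.4150)
   = [0.436458 + 0.554846] / 0.857307 = 1.156300
d₂ = d₁ − σ√T = 1.156300 − 0.857307 = 0.298993
N(d₁) = 0.876221,  N(d₂) = 0.617527,  e^(−rT) = 0.829146
E₀ = V₀·N(d₁) − D·e^(−rT)·N(d₂)
   = 63.3519·0.876221 − 40.9457·0.829146·0.617527 = 34.545215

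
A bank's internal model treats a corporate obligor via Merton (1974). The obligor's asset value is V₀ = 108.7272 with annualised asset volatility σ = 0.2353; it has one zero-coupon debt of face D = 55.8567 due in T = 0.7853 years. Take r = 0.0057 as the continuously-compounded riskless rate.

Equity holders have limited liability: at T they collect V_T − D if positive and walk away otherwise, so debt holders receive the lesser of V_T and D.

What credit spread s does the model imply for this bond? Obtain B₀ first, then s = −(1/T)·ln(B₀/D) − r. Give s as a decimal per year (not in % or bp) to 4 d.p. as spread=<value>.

d₁ = [ln(V₀/D) + (r + σ²/2)T] / (σ√T)
   = [ln(108.7272/55.8567) + (0.0057 + 0.5·0.2353²)·0.7853] / (0.2353·√0.7853)
   = [0.666053 + 0.026216] / 0.208516 = 3.319974
d₂ = d₁ − σ√T = 3.319974 − 0.208516 = 3.111458
N(d₁) = 0.999550,  N(d₂) = 0.999069,  e^(−rT) = 0.995534
E₀ = V₀·N(d₁) − D·e^(−rT)·N(d₂)
   = 108.7272·0.999550 − 55.8567·0.995534·0.999069 = 53.122787
B₀ = V₀ − E₀ = 108.7272 − 53.122787 = 55.604413
spread = −(1/T)·ln(B₀/D) − r = −(1/0.7853)·ln(55.604413/55.8567) − 0.0057 = 0.00006457

spread=0.0001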